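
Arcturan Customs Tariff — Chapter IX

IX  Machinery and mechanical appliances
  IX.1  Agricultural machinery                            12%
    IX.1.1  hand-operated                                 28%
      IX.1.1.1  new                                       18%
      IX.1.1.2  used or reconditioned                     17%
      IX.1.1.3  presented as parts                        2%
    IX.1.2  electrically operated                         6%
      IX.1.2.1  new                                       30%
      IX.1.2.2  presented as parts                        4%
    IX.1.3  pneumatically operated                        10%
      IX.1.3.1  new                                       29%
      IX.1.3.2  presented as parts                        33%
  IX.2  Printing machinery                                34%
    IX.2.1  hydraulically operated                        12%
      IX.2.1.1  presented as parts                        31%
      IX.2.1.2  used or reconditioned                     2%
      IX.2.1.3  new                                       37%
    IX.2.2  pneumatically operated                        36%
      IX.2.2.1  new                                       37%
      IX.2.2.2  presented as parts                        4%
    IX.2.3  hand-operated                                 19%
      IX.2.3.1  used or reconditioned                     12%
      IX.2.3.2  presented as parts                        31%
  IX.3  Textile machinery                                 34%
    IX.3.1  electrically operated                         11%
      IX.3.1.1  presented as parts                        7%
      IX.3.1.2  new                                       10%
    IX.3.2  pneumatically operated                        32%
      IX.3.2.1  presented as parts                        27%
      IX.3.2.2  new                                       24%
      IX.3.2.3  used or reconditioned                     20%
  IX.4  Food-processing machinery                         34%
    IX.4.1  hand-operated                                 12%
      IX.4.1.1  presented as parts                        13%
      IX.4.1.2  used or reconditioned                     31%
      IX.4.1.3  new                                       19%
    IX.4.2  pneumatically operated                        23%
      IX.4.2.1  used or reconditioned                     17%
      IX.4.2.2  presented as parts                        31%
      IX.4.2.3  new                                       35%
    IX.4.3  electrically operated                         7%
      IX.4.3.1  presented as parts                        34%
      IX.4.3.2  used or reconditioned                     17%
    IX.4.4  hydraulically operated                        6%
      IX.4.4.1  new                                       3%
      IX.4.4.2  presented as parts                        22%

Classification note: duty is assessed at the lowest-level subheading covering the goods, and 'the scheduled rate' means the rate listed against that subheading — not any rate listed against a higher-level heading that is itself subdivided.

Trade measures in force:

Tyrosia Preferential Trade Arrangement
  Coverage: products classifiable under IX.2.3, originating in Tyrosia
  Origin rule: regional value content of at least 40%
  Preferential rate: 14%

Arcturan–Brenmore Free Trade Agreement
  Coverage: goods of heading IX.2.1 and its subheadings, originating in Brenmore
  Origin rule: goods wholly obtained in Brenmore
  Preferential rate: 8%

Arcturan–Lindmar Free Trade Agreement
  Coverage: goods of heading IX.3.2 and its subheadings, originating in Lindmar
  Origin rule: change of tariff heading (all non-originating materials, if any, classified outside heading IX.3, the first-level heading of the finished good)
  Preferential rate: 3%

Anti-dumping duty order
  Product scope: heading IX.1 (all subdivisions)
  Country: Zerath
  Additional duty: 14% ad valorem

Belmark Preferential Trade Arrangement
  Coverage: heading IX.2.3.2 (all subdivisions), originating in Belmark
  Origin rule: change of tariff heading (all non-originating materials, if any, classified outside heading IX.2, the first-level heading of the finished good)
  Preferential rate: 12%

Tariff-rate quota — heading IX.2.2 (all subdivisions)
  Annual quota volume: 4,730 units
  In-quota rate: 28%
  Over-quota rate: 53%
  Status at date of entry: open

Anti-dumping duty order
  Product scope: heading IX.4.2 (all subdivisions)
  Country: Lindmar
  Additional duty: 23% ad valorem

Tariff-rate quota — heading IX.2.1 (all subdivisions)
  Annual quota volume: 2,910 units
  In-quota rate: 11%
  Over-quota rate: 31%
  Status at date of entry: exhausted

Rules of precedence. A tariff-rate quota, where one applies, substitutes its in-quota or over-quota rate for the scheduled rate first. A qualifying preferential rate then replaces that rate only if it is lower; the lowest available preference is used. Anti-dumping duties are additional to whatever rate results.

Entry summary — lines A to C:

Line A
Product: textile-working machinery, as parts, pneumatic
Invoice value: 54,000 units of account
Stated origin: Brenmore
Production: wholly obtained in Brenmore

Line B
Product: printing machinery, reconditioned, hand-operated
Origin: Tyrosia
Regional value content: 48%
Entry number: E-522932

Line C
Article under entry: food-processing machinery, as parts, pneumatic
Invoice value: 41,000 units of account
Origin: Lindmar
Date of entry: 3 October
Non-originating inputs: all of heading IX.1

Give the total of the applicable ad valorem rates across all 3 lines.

Line A: textile-working → IX.3; pneumatic → IX.3.2; as parts → IX.3.2.1. Scheduled 27%. Brenmore agreement on IX.2.1: IX.3.2.1 not covered. → 27%.
Line B: printing → IX.2; hand-operated → IX.2.3; reconditioned → IX.2.3.1. Scheduled 12%. Tyrosia agreement on IX.2.3: RVC ≥ 40% → 14% available; preference 14% not lower than 12% → no reduction. → 12%.
Line C: food-processing → IX.4; pneumatic → IX.4.2; as parts → IX.4.2.2. Scheduled 31%. Lindmar agreement on IX.3.2: IX.4.2.2 not covered; anti-dumping (Lindmar, IX.4.2): +23%; total 31% + 23% = 54%. → 54%.
Sum: 27% + 12% + 54% = 93%.

93%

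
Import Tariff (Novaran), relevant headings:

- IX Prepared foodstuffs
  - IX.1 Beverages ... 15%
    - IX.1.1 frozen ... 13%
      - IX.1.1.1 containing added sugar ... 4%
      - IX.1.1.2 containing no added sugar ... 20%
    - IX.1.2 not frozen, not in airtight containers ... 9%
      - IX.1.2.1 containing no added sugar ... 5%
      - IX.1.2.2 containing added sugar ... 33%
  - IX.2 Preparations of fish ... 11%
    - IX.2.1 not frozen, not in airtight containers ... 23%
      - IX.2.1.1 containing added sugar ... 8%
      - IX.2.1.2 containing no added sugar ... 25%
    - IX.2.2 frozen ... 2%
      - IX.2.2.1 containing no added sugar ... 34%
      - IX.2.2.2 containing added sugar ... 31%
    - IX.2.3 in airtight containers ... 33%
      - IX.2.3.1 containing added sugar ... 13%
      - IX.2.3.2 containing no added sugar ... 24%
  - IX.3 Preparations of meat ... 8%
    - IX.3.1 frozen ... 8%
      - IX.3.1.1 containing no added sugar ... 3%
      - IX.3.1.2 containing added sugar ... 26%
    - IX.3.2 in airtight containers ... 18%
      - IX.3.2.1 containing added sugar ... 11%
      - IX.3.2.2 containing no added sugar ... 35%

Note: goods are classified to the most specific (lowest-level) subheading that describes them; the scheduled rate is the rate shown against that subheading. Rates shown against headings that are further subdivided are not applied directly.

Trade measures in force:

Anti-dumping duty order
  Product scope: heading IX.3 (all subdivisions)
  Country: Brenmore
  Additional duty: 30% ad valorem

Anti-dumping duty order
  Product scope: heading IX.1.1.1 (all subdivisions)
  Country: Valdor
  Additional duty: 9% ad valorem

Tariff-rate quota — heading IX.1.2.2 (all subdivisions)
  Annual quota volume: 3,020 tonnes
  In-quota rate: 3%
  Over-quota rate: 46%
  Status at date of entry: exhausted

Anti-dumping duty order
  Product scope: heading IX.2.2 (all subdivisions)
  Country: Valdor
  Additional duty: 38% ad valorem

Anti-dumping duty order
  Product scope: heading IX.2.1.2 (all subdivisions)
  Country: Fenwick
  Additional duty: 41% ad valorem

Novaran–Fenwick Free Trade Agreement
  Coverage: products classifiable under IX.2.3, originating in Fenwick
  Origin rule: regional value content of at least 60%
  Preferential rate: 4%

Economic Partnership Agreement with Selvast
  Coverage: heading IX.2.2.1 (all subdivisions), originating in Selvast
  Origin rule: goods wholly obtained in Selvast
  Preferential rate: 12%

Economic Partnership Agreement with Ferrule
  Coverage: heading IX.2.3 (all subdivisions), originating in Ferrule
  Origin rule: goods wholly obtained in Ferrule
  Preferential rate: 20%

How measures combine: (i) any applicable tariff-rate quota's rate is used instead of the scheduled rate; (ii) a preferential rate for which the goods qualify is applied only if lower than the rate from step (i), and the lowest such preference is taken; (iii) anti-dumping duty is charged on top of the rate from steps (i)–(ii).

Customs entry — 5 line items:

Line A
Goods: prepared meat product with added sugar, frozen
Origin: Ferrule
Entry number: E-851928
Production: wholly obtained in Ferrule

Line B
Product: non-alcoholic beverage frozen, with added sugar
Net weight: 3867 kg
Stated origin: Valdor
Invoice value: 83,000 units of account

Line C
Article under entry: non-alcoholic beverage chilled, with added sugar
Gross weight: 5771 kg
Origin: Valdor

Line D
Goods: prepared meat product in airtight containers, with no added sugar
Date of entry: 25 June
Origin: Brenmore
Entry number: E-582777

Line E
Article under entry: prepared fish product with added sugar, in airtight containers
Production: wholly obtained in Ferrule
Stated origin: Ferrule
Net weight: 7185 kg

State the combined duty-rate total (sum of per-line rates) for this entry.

163%

Line A: prepared meat product → IX.3; frozen → IX.3.1; with added sugar → IX.3.1.2. Scheduled 26%. Ferrule agreement on IX.2.3: IX.3.1.2 not covered. → 26%.
Line B: non-alcoholic beverage → IX.1; frozen → IX.1.1; with added sugar → IX.1.1.1. Scheduled 4%. anti-dumping (Valdor, IX.1.1.1): +9%; total 4% + 9% = 13%. → 13%.
Line C: non-alcoholic beverage → IX.1; chilled → IX.1.2; with added sugar → IX.1.2.2. Scheduled 33%. quota on IX.1.2.2 exhausted → over-quota 46%. → 46%.
Line D: prepared meat product → IX.3; in airtight containers → IX.3.2; with no added sugar → IX.3.2.2. Scheduled 35%. anti-dumping (Brenmore, IX.3): +30%; total 35% + 30% = 65%. → 65%.
Line E: prepared fish product → IX.2; in airtight containers → IX.2.3; with added sugar → IX.2.3.1. Scheduled 13%. Ferrule agreement on IX.2.3: wholly obtained → 20% available; preference 20% not lower than 13% → no reduction. → 13%.
Sum: 26% + 13% + 46% + 65% + 13% = 163%.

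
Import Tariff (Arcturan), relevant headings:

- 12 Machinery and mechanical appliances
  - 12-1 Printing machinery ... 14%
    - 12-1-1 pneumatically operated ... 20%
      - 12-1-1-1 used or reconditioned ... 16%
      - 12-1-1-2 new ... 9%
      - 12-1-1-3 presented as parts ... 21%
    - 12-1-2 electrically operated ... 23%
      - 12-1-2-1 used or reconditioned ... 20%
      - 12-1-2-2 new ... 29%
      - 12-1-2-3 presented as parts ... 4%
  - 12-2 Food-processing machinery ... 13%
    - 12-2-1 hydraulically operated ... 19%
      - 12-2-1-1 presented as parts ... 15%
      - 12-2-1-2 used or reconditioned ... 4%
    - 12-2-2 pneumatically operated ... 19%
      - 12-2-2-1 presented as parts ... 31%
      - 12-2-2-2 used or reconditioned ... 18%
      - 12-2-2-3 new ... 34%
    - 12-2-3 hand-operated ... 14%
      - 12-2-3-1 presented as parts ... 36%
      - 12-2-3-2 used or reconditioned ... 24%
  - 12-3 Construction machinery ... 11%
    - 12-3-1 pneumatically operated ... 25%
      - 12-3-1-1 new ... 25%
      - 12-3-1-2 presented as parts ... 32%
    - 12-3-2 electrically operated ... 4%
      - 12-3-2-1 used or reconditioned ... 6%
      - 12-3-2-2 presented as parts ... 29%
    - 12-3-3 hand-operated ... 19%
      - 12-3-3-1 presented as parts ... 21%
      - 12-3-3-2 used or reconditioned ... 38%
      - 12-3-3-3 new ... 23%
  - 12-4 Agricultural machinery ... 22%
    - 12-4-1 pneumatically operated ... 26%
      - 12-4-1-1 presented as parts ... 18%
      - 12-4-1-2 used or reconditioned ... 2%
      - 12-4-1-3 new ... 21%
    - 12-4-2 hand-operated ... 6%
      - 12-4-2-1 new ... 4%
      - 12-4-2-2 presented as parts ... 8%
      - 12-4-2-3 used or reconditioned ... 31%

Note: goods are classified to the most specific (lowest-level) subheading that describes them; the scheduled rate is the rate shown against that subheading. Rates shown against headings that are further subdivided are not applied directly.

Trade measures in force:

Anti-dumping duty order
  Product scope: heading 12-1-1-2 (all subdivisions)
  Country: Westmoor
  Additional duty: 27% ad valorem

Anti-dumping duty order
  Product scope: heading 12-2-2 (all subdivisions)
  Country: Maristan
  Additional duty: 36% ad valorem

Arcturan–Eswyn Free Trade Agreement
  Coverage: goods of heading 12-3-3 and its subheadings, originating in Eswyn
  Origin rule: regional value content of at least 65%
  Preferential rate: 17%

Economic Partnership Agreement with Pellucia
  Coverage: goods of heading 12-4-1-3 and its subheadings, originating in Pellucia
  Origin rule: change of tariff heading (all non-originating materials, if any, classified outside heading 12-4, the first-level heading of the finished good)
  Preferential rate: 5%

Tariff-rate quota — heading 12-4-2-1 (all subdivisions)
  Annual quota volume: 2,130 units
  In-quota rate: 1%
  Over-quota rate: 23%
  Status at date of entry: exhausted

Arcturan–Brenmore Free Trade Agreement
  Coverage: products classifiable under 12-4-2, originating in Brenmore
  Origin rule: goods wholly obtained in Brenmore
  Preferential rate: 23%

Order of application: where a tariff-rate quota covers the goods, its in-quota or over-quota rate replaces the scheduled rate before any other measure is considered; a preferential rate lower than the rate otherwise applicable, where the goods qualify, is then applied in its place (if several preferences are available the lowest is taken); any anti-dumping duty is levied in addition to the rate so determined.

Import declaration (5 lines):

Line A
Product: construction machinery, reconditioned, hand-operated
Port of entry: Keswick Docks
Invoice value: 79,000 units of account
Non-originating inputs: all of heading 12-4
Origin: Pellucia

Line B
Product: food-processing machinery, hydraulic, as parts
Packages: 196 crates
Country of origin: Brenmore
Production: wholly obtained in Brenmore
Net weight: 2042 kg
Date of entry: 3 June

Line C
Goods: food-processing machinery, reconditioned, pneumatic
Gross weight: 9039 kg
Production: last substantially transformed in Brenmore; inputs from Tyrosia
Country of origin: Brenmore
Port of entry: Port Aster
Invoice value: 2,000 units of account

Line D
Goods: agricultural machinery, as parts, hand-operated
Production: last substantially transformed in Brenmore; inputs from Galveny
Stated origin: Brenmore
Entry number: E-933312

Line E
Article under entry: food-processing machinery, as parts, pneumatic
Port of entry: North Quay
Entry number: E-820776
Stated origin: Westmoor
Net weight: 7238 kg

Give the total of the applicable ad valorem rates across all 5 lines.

110%

Line A: construction → 12-3; hand-operated → 12-3-3; reconditioned → 12-3-3-2. Scheduled 38%. Pellucia agreement on 12-4-1-3: 12-3-3-2 not covered. → 38%.
Line B: food-processing → 12-2; hydraulic → 12-2-1; as parts → 12-2-1-1. Scheduled 15%. Brenmore agreement on 12-4-2: 12-2-1-1 not covered. → 15%.
Line C: food-processing → 12-2; pneumatic → 12-2-2; reconditioned → 12-2-2-2. Scheduled 18%. Brenmore agreement on 12-4-2: 12-2-2-2 not covered. → 18%.
Line D: agricultural → 12-4; hand-operated → 12-4-2; as parts → 12-4-2-2. Scheduled 8%. Brenmore agreement on 12-4-2: not wholly obtained. → 8%.
Line E: food-processing → 12-2; pneumatic → 12-2-2; as parts → 12-2-2-1. Scheduled 31%. No special measure applies. → 31%.
Sum: 38% + 15% + 18% + 8% + 31% = 110%.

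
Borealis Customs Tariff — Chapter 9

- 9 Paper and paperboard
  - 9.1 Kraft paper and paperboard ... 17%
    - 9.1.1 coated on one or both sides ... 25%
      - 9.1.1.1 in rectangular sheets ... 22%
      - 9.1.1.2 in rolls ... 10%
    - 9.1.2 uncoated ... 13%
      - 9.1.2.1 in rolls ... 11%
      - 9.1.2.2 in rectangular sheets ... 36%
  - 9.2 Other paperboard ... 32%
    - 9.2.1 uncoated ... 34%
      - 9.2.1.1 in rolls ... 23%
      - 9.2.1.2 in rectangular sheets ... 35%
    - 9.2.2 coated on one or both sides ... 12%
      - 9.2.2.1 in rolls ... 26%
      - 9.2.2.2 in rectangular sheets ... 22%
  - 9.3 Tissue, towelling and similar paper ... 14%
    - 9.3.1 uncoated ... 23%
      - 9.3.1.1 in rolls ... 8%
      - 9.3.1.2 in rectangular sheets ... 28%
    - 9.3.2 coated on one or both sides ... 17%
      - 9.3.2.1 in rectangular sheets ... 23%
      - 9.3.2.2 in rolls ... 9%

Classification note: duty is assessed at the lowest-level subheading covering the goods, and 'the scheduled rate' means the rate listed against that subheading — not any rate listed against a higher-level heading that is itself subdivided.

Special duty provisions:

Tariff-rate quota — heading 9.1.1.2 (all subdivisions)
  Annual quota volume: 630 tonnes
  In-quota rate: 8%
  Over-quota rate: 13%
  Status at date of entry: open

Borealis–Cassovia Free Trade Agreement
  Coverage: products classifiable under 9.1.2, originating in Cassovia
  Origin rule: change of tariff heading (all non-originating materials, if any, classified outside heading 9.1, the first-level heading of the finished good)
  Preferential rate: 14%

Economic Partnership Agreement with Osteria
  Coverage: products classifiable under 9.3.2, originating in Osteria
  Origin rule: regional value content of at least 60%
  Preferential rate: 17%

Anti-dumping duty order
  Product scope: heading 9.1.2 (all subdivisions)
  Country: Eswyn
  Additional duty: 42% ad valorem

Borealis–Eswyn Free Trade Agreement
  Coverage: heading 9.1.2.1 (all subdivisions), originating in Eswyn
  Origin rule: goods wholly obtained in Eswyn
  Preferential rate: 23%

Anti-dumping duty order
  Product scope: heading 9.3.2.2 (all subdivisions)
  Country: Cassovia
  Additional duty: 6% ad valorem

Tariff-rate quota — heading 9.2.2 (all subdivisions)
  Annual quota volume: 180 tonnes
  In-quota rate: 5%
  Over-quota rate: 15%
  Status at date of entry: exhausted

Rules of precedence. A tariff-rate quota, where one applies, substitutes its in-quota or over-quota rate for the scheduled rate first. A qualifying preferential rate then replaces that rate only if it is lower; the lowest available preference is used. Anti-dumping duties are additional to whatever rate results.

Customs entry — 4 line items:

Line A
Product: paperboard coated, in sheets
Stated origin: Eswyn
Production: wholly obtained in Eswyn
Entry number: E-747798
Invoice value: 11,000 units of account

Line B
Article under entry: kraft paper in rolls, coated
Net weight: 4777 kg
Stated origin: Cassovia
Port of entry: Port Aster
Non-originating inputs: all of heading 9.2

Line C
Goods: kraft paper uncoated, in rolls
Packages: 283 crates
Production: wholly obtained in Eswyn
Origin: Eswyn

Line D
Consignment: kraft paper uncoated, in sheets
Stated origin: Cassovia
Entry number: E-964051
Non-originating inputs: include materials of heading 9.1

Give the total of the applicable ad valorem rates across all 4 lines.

Line A: paperboard → 9.2; coated → 9.2.2; in sheets → 9.2.2.2. Scheduled 22%. quota on 9.2.2 exhausted → over-quota 15%; Eswyn agreement on 9.1.2.1: 9.2.2.2 not covered. → 15%.
Line B: kraft paper → 9.1; coated → 9.1.1; in rolls → 9.1.1.2. Scheduled 10%. quota on 9.1.1.2 open → in-quota 8%; Cassovia agreement on 9.1.2: 9.1.1.2 not covered. → 8%.
Line C: kraft paper → 9.1; uncoated → 9.1.2; in rolls → 9.1.2.1. Scheduled 11%. Eswyn agreement on 9.1.2.1: wholly obtained → 23% available; preference 23% not lower than 11% → no reduction; anti-dumping (Eswyn, 9.1.2): +42%; total 11% + 42% = 53%. → 53%.
Line D: kraft paper → 9.1; uncoated → 9.1.2; in sheets → 9.1.2.2. Scheduled 36%. Cassovia agreement on 9.1.2: CTH not met. → 36%.
Sum: 15% + 8% + 53% + 36% = 112%.

112%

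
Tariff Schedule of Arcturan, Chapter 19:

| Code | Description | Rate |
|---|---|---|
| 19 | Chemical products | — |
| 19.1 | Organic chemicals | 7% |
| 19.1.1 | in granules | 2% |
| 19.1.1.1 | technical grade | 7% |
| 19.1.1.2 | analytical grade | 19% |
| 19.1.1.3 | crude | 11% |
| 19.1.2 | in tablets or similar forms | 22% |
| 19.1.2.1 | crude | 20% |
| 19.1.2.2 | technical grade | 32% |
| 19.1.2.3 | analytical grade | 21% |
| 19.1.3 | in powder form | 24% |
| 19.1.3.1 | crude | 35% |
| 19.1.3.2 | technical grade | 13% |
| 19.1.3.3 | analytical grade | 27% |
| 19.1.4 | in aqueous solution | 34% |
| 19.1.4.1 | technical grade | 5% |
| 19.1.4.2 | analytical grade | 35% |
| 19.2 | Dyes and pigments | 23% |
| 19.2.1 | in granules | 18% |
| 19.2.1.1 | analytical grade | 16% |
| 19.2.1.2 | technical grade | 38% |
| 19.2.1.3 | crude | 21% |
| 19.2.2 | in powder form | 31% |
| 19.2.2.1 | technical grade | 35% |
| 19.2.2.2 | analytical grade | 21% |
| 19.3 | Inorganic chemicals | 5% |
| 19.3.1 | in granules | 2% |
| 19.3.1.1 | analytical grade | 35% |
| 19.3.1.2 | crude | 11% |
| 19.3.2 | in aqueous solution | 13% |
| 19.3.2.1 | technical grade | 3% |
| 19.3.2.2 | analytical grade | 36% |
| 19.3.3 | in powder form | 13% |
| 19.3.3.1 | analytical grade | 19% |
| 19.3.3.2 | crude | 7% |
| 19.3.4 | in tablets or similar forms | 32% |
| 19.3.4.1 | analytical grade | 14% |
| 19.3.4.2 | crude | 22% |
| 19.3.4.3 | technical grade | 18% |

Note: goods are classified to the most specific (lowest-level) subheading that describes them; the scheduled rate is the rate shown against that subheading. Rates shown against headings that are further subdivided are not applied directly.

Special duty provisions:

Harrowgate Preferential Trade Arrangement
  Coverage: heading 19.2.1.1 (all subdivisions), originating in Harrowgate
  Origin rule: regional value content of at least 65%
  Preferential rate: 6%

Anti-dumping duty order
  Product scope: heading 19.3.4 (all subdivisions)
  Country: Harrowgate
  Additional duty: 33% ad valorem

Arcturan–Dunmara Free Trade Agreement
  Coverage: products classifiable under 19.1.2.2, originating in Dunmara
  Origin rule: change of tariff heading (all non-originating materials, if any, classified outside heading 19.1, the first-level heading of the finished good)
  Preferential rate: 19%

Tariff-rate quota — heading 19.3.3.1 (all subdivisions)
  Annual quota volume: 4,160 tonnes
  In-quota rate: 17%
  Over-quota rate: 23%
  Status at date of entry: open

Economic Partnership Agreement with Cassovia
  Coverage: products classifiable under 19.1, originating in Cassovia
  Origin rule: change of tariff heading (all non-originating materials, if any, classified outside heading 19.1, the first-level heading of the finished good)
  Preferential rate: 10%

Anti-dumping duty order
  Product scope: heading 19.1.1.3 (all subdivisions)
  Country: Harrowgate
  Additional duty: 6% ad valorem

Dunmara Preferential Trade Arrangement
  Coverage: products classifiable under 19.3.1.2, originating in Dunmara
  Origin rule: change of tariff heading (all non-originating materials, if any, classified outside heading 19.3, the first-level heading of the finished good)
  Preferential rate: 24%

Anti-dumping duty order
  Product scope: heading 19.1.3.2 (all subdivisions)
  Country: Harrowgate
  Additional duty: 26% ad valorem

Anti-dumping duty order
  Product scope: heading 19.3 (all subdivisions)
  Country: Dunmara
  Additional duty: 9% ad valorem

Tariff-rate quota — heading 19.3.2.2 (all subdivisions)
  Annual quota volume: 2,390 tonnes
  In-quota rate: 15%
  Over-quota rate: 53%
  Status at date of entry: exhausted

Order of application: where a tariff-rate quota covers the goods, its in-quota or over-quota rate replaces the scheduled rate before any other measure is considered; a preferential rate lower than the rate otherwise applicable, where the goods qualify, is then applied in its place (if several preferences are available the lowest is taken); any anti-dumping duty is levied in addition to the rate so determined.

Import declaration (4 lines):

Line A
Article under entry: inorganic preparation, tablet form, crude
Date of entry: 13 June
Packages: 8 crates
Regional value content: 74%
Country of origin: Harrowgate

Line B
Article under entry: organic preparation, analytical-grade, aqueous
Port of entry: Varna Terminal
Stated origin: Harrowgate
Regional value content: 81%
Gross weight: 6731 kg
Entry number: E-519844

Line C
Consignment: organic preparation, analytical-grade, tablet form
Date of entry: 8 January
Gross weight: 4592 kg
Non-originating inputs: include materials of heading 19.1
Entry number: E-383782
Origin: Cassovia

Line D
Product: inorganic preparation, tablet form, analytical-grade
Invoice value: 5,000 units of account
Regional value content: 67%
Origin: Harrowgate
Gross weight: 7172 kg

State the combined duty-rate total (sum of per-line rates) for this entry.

Line A: inorganic → 19.3; tablet form → 19.3.4; crude → 19.3.4.2. Scheduled 22%. Harrowgate agreement on 19.2.1.1: 19.3.4.2 not covered; anti-dumping (Harrowgate, 19.3.4): +33%; total 22% + 33% = 55%. → 55%.
Line B: organic → 19.1; aqueous → 19.1.4; analytical-grade → 19.1.4.2. Scheduled 35%. Harrowgate agreement on 19.2.1.1: 19.1.4.2 not covered. → 35%.
Line C: organic → 19.1; tablet form → 19.1.2; analytical-grade → 19.1.2.3. Scheduled 21%. Cassovia agreement on 19.1: CTH not met. → 21%.
Line D: inorganic → 19.3; tablet form → 19.3.4; analytical-grade → 19.3.4.1. Scheduled 14%. Harrowgate agreement on 19.2.1.1: 19.3.4.1 not covered; anti-dumping (Harrowgate, 19.3.4): +33%; total 14% + 33% = 47%. → 47%.
Sum: 55% + 35% + 21% + 47% = 158%.

158%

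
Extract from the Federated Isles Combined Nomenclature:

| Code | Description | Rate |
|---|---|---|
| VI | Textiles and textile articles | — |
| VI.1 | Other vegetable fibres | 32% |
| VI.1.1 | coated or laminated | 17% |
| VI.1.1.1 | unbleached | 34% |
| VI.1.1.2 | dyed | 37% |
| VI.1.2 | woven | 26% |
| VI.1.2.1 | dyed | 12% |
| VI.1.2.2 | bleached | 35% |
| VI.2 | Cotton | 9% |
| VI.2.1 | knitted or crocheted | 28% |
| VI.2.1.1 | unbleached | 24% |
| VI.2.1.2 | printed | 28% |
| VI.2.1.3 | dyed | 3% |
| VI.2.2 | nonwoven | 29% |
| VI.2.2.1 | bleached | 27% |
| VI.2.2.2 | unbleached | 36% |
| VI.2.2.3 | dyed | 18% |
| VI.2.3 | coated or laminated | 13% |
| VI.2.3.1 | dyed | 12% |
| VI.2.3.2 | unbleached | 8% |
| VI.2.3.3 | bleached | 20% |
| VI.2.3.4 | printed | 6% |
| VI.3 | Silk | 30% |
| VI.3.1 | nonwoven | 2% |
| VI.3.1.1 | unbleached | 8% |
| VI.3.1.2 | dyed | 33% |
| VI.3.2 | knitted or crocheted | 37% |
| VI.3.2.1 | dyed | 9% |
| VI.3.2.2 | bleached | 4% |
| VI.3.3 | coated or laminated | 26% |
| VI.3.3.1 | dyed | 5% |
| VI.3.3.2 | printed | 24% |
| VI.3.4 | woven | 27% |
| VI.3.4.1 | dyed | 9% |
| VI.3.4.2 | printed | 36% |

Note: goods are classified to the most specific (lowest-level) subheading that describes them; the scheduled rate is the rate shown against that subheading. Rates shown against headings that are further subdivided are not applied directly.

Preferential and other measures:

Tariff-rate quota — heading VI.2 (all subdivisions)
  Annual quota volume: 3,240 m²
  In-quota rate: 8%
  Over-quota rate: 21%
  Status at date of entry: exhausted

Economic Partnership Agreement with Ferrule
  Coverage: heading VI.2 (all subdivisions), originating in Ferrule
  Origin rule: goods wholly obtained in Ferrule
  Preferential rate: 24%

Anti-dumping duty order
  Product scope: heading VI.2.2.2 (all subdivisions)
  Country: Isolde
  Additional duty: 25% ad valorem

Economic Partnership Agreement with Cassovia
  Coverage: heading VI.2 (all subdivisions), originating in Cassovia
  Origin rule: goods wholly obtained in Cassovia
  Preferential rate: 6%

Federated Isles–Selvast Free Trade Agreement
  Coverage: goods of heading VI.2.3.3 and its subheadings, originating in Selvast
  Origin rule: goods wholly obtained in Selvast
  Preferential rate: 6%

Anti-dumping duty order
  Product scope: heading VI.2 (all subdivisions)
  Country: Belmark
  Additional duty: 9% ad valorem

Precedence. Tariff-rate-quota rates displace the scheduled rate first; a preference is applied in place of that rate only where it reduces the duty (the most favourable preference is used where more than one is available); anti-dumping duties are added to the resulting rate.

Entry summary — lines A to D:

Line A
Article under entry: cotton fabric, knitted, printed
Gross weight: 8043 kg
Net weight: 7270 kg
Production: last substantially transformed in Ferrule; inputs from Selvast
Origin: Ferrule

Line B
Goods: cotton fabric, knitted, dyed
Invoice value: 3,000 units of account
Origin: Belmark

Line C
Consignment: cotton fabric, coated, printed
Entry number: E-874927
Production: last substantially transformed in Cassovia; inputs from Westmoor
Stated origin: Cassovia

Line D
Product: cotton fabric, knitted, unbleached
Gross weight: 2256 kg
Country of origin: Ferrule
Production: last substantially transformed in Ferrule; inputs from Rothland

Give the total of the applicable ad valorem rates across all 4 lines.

Line A: cotton → VI.2; knitted → VI.2.1; printed → VI.2.1.2. Scheduled 28%. quota on VI.2 exhausted → over-quota 21%; Ferrule agreement on VI.2: not wholly obtained. → 21%.
Line B: cotton → VI.2; knitted → VI.2.1; dyed → VI.2.1.3. Scheduled 3%. quota on VI.2 exhausted → over-quota 21%; anti-dumping (Belmark, VI.2): +9%; total 21% + 9% = 30%. → 30%.
Line C: cotton → VI.2; coated → VI.2.3; printed → VI.2.3.4. Scheduled 6%. quota on VI.2 exhausted → over-quota 21%; Cassovia agreement on VI.2: not wholly obtained. → 21%.
Line D: cotton → VI.2; knitted → VI.2.1; unbleached → VI.2.1.1. Scheduled 24%. quota on VI.2 exhausted → over-quota 21%; Ferrule agreement on VI.2: not wholly obtained. → 21%.
Sum: 21% + 30% + 21% + 21% = 93%.

93%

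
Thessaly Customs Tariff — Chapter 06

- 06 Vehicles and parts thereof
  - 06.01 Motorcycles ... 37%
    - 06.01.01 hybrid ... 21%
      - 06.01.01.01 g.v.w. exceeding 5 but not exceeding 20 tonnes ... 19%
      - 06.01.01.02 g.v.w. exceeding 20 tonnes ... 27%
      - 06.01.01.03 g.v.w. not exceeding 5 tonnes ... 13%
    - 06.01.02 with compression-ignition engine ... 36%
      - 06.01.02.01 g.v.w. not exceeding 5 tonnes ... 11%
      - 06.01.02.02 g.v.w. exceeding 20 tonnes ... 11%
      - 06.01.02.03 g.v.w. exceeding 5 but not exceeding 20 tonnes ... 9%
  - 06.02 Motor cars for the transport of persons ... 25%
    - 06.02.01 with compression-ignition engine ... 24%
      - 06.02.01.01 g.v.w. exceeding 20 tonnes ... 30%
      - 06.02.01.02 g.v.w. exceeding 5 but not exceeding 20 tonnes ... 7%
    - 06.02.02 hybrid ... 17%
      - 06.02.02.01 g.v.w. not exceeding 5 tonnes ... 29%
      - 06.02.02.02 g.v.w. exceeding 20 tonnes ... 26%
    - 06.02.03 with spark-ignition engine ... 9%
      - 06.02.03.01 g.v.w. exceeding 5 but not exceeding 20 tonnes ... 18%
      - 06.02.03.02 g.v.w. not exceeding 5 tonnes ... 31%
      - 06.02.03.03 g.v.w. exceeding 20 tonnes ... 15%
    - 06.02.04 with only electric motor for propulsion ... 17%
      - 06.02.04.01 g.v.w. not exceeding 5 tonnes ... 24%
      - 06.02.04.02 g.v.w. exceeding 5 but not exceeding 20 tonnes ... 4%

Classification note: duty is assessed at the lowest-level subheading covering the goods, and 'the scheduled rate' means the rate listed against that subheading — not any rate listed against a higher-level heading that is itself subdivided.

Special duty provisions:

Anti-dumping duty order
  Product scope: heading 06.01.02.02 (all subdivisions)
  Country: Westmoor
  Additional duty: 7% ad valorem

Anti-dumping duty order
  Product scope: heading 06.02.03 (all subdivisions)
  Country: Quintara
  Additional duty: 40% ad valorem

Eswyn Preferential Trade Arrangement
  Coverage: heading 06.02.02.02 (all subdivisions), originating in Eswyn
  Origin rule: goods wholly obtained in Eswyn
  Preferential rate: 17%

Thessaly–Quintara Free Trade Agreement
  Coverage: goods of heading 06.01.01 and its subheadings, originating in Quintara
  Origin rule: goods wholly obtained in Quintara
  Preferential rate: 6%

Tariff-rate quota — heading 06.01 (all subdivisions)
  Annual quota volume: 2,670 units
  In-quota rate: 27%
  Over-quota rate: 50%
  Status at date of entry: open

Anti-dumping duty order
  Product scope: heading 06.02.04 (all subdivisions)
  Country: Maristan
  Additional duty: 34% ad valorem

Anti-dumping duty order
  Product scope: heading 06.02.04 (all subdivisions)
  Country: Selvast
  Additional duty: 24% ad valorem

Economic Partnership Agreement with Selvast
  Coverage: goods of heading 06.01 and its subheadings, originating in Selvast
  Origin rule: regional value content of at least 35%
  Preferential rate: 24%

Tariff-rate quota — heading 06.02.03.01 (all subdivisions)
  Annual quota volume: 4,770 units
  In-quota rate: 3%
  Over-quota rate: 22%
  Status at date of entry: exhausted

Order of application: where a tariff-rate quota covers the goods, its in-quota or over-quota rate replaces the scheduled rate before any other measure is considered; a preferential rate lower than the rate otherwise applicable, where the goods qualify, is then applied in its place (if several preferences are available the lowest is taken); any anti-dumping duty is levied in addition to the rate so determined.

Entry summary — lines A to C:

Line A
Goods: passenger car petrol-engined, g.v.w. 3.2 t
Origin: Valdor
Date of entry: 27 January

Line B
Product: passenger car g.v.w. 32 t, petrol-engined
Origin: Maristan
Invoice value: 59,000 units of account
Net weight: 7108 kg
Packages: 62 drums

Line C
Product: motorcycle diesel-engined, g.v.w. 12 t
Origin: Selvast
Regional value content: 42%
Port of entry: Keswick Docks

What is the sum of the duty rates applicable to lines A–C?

Line A: passenger car → 06.02; petrol-engined → 06.02.03; g.v.w. 3.2 t → 06.02.03.02. Scheduled 31%. No special measure applies. → 31%.
Line B: passenger car → 06.02; petrol-engined → 06.02.03; g.v.w. 32 t → 06.02.03.03. Scheduled 15%. No special measure applies. → 15%.
Line C: motorcycle → 06.01; diesel-engined → 06.01.02; g.v.w. 12 t → 06.01.02.03. Scheduled 9%. quota on 06.01 open → in-quota 27%; Selvast agreement on 06.01: RVC ≥ 35% → 24% available; preferential 24%. → 24%.
Sum: 31% + 15% + 24% = 70%.

70%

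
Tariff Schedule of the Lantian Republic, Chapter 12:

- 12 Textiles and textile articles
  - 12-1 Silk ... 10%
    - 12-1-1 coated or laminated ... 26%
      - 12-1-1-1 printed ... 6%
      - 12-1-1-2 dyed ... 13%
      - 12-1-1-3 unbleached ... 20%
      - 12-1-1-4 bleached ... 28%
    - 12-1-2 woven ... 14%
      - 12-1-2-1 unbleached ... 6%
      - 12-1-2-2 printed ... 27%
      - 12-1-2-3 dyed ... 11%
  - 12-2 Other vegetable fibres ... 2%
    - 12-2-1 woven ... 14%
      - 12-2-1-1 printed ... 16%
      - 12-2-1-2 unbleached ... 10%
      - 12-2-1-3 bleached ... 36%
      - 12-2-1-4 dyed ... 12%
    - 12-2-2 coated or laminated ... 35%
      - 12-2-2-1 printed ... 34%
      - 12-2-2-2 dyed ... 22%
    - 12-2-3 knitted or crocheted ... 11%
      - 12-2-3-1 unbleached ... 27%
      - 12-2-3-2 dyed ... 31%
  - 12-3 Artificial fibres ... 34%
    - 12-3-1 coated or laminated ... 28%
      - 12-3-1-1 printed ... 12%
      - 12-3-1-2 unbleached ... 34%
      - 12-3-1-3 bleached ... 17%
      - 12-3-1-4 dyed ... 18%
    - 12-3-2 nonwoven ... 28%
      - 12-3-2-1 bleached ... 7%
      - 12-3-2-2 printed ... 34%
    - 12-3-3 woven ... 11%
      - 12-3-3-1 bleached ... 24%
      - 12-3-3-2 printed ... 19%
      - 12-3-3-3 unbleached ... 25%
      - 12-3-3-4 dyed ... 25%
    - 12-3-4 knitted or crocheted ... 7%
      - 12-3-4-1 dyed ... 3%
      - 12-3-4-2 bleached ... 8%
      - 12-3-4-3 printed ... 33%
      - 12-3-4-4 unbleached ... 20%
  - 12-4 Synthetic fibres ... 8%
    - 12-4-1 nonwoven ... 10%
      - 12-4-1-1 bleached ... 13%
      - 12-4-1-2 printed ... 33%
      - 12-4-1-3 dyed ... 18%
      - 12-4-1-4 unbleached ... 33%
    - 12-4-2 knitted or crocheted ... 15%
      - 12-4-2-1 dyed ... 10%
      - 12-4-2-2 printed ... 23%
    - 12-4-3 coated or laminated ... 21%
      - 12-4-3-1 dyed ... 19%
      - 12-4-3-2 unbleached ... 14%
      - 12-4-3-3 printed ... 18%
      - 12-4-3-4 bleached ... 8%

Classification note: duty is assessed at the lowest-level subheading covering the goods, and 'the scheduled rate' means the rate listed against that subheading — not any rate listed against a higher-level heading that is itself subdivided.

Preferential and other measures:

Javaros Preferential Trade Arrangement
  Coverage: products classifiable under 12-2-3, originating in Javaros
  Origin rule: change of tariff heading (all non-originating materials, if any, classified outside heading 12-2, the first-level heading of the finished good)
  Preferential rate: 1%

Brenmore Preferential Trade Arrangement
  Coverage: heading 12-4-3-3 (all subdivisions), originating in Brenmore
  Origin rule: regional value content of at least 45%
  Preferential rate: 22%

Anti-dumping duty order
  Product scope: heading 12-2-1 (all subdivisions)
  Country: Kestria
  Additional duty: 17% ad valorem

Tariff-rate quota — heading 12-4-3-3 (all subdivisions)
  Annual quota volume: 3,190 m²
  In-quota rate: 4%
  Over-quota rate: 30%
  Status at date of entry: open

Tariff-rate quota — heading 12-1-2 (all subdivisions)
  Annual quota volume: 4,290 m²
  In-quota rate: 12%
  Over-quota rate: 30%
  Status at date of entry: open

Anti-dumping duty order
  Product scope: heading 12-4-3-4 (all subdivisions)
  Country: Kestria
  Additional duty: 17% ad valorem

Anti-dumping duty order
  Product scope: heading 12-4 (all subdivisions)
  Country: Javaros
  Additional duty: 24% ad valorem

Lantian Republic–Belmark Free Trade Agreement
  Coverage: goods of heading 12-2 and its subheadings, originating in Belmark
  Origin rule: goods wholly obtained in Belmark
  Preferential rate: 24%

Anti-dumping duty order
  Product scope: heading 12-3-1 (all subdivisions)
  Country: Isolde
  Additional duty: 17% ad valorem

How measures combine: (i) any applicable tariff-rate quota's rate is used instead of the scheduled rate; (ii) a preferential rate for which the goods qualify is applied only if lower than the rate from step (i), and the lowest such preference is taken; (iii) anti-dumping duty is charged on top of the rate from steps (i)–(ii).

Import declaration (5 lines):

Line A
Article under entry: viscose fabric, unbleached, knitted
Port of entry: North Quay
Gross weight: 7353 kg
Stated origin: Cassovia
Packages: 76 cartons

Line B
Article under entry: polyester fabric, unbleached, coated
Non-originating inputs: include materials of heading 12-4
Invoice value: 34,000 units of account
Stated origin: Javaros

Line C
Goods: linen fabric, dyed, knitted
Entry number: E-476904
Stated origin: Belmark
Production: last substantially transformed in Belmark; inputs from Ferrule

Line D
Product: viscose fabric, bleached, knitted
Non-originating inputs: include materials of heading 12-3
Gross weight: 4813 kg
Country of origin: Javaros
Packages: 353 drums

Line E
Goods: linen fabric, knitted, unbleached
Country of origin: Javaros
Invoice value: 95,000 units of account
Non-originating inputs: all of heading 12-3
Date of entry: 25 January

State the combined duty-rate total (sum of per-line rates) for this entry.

Line A: viscose → 12-3; knitted → 12-3-4; unbleached → 12-3-4-4. Scheduled 20%. No special measure applies. → 20%.
Line B: polyester → 12-4; coated → 12-4-3; unbleached → 12-4-3-2. Scheduled 14%. Javaros agreement on 12-2-3: 12-4-3-2 not covered; anti-dumping (Javaros, 12-4): +24%; total 14% + 24% = 38%. → 38%.
Line C: linen → 12-2; knitted → 12-2-3; dyed → 12-2-3-2. Scheduled 31%. Belmark agreement on 12-2: not wholly obtained. → 31%.
Line D: viscose → 12-3; knitted → 12-3-4; bleached → 12-3-4-2. Scheduled 8%. Javaros agreement on 12-2-3: 12-3-4-2 not covered. → 8%.
Line E: linen → 12-2; knitted → 12-2-3; unbleached → 12-2-3-1. Scheduled 27%. Javaros agreement on 12-2-3: CTH met → 1% available; preferential 1%. → 1%.
Sum: 20% + 38% + 31% + 8% + 1% = 98%.

98%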